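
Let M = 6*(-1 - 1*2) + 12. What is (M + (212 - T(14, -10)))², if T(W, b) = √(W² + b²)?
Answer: 42732 - 824*√74 ≈ 35644.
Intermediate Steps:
M = -6 (M = 6*(-1 - 2) + 12 = 6*(-3) + 12 = -18 + 12 = -6)
(M + (212 - T(14, -10)))² = (-6 + (212 - √(14² + (-10)²)))² = (-6 + (212 - √(196 + 100)))² = (-6 + (212 - √296))² = (-6 + (212 - 2*√74))² = (206 - 2*√74)²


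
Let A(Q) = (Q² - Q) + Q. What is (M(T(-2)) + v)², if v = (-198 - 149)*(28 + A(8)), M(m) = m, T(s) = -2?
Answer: 1019269476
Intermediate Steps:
A(Q) = Q²
v = -31924 (v = (-198 - 149)*(28 + 8²) = -347*(28 + 64) = -347*92 = -31924)
(M(T(-2)) + v)² = (-2 - 31924)² = (-31926)² = 1019269476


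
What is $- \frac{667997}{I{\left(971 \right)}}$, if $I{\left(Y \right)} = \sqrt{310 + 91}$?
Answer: $- \frac{667997 \sqrt{401}}{401} \approx -33358.0$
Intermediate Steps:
$I{\left(Y \right)} = \sqrt{401}$
$- \frac{667997}{I{\left(971 \right)}} = - \frac{667997}{\sqrt{401}} = - 667997 \frac{\sqrt{401}}{401} = - \frac{667997 \sqrt{401}}{401}$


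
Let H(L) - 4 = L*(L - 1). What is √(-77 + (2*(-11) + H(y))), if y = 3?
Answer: I*√89 ≈ 9.434*I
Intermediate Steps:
H(L) = 4 + L*(-1 + L) (H(L) = 4 + L*(L - 1) = 4 + L*(-1 + L))
√(-77 + (2*(-11) + H(y))) = √(-77 + (2*(-11) + (4 + 3² - 1*3))) = √(-77 + (-22 + (4 + 9 - 3))) = √(-77 + (-22 + 10)) = √(-77 - 12) = √(-89) = I*√89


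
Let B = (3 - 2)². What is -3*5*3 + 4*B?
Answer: -41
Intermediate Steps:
B = 1 (B = 1² = 1)
-3*5*3 + 4*B = -3*5*3 + 4*1 = -15*3 + 4 = -45 + 4 = -41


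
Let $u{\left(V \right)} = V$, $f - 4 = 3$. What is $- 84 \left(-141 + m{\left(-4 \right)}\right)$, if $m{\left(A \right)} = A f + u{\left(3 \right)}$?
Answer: $13944$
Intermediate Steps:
$f = 7$ ($f = 4 + 3 = 7$)
$m{\left(A \right)} = 3 + 7 A$ ($m{\left(A \right)} = A 7 + 3 = 7 A + 3 = 3 + 7 A$)
$- 84 \left(-141 + m{\left(-4 \right)}\right) = - 84 \left(-141 + \left(3 + 7 \left(-4\right)\right)\right) = - 84 \left(-141 + \left(3 - 28\right)\right) = - 84 \left(-141 - 25\right) = \left(-84\right) \left(-166\right) = 13944$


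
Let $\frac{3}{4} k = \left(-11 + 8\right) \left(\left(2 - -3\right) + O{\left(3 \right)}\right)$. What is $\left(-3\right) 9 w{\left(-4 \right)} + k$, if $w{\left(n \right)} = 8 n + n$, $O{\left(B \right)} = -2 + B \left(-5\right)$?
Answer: $1020$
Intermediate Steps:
$O{\left(B \right)} = -2 - 5 B$
$w{\left(n \right)} = 9 n$
$k = 48$ ($k = \frac{4 \left(-11 + 8\right) \left(\left(2 - -3\right) - 17\right)}{3} = \frac{4 \left(- 3 \left(\left(2 + 3\right) - 17\right)\right)}{3} = \frac{4 \left(- 3 \left(5 - 17\right)\right)}{3} = \frac{4 \left(\left(-3\right) \left(-12\right)\right)}{3} = \frac{4}{3} \cdot 36 = 48$)
$\left(-3\right) 9 w{\left(-4 \right)} + k = \left(-3\right) 9 \cdot 9 \left(-4\right) + 48 = \left(-27\right) \left(-36\right) + 48 = 972 + 48 = 1020$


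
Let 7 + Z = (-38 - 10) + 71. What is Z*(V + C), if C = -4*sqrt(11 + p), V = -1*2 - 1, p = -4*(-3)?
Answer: -48 - 64*sqrt(23) ≈ -354.93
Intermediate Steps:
p = 12
Z = 16 (Z = -7 + ((-38 - 10) + 71) = -7 + (-48 + 71) = -7 + 23 = 16)
V = -3 (V = -2 - 1 = -3)
C = -4*sqrt(23) (C = -4*sqrt(11 + 12) = -4*sqrt(23) ≈ -19.183)
Z*(V + C) = 16*(-3 - 4*sqrt(23)) = -48 - 64*sqrt(23)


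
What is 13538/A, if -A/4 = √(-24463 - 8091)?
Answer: 6769*I*√32554/65108 ≈ 18.758*I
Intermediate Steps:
A = -4*I*√32554 (A = -4*√(-24463 - 8091) = -4*I*√32554 ≈ -721.71*I)
13538/A = 13538/((-4*I*√32554)) = 13538*(I*√32554/130216) = 6769*I*√32554/65108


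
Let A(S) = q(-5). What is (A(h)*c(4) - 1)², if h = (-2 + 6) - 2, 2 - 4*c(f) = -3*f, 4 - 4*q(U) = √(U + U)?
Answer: (20 - 7*I*√10)²/64 ≈ -1.4063 - 13.835*I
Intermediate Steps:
q(U) = 1 - √2*√U/4 (q(U) = 1 - √(U + U)/4 = 1 - √2*√U/4)
c(f) = ½ + 3*f/4 (c(f) = ½ - (-3)*f/4 = ½ + 3*f/4)
h = 2 (h = 4 - 2 = 2)
A(S) = 1 - I*√10/4 (A(S) = 1 - √2*√(-5)/4 = 1 - √2*I*√5/4 = 1 - I*√10/4)
(A(h)*c(4) - 1)² = ((1 - I*√10/4)*(½ + (¾)*4) - 1)² = ((1 - I*√10/4)*(½ + 3) - 1)² = ((1 - I*√10/4)*(7/2) - 1)² = ((7/2 - 7*I*√10/8) - 1)² = (5/2 - 7*I*√10/8)²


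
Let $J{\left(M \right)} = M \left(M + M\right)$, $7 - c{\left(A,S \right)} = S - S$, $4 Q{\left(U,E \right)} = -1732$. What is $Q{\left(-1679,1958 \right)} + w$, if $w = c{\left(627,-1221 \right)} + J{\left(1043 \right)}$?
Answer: $2175272$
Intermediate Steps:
$Q{\left(U,E \right)} = -433$ ($Q{\left(U,E \right)} = \frac{1}{4} \left(-1732\right) = -433$)
$c{\left(A,S \right)} = 7$ ($c{\left(A,S \right)} = 7 - \left(S - S\right) = 7 - 0 = 7 + 0 = 7$)
$J{\left(M \right)} = 2 M^{2}$ ($J{\left(M \right)} = M 2 M = 2 M^{2}$)
$w = 2175705$ ($w = 7 + 2 \cdot 1043^{2} = 7 + 2 \cdot 1087849 = 7 + 2175698 = 2175705$)
$Q{\left(-1679,1958 \right)} + w = -433 + 2175705 = 2175272$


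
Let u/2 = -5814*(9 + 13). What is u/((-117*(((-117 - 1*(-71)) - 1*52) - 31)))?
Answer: -28424/1677 ≈ -16.949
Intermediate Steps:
u = -255816 (u = 2*(-5814*(9 + 13)) = 2*(-5814*22) = 2*(-646*198) = 2*(-127908) = -255816)
u/((-117*(((-117 - 1*(-71)) - 1*52) - 31))) = -255816*(-1/(117*(((-117 - 1*(-71)) - 1*52) - 31))) = -255816*(-1/(117*(((-117 + 71) - 52) - 31))) = -255816*(-1/(117*((-46 - 52) - 31))) = -255816*(-1/(117*(-98 - 31))) = -255816/((-117*(-129))) = -255816/15093 = -255816*1/15093 = -28424/1677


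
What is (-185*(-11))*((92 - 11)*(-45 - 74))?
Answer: -19615365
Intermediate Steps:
(-185*(-11))*((92 - 11)*(-45 - 74)) = 2035*(81*(-119)) = 2035*(-9639) = -19615365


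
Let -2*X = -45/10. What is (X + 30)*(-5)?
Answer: -645/4 ≈ -161.25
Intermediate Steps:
X = 9/4 (X = -(-45)/(2*10) = -1/2*(-9/2) = 9/4 ≈ 2.2500)
(X + 30)*(-5) = (9/4 + 30)*(-5) = (129/4)*(-5) = -645/4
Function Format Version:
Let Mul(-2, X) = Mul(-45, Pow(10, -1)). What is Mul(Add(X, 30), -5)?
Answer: Rational(-645, 4) ≈ -161.25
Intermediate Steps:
X = Rational(9, 4) (X = Mul(Rational(-1, 2), Mul(-45, Pow(10, -1))) = Mul(Rational(-1, 2), Mul(-45, Rational(1, 10))) = Mul(Rational(-1, 2), Rational(-9, 2)) = Rational(9, 4) ≈ 2.2500)
Mul(Add(X, 30), -5) = Mul(Add(Rational(9, 4), 30), -5) = Mul(Rational(129, 4), -5) = Rational(-645, 4)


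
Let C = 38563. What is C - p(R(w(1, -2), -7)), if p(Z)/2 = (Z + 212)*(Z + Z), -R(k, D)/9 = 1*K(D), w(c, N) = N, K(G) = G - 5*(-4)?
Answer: 83023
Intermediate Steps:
K(G) = 20 + G (K(G) = G + 20 = 20 + G)
R(k, D) = -180 - 9*D (R(k, D) = -9*(20 + D) = -180 - 9*D)
p(Z) = 4*Z*(212 + Z) (p(Z) = 2*((Z + 212)*(Z + Z)) = 2*((212 + Z)*(2*Z)) = 2*(2*Z*(212 + Z)) = 4*Z*(212 + Z))
C - p(R(w(1, -2), -7)) = 38563 - 4*(-180 - 9*(-7))*(212 + (-180 - 9*(-7))) = 38563 - 4*(-180 + 63)*(212 + (-180 + 63)) = 38563 - 4*(-117)*(212 - 117) = 38563 - 4*(-117)*95 = 38563 - 1*(-44460) = 38563 + 44460 = 83023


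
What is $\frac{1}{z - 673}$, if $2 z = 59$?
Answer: $- \frac{2}{1287} \approx -0.001554$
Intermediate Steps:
$z = \frac{59}{2}$ ($z = \frac{1}{2} \cdot 59 = \frac{59}{2} \approx 29.5$)
$\frac{1}{z - 673} = \frac{1}{\frac{59}{2} - 673} = \frac{1}{- \frac{1287}{2}} = - \frac{2}{1287}$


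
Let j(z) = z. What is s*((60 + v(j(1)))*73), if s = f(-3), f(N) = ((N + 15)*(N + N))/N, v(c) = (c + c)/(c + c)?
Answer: 106872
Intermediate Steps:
v(c) = 1 (v(c) = (2*c)/((2*c)) = (2*c)*(1/(2*c)) = 1)
f(N) = 30 + 2*N (f(N) = ((15 + N)*(2*N))/N = (2*N*(15 + N))/N = 30 + 2*N)
s = 24 (s = 30 + 2*(-3) = 30 - 6 = 24)
s*((60 + v(j(1)))*73) = 24*((60 + 1)*73) = 24*(61*73) = 24*4453 = 106872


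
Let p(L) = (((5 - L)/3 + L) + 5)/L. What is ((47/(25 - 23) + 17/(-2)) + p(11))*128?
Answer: 22912/11 ≈ 2082.9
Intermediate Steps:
p(L) = (20/3 + 2*L/3)/L (p(L) = (((5 - L)*(1/3) + L) + 5)/L = (((5/3 - L/3) + L) + 5)/L = ((5/3 + 2*L/3) + 5)/L = (20/3 + 2*L/3)/L)
((47/(25 - 23) + 17/(-2)) + p(11))*128 = ((47/(25 - 23) + 17/(-2)) + (2/3)*(10 + 11)/11)*128 = ((47/2 + 17*(-1/2)) + (2/3)*(1/11)*21)*128 = ((47*(1/2) - 17/2) + 14/11)*128 = ((47/2 - 17/2) + 14/11)*128 = (15 + 14/11)*128 = (179/11)*128 = 22912/11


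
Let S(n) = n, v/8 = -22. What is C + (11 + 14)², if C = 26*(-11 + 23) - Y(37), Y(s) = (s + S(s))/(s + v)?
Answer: 130317/139 ≈ 937.53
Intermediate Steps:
v = -176 (v = 8*(-22) = -176)
Y(s) = 2*s/(-176 + s) (Y(s) = (s + s)/(s - 176) = (2*s)/(-176 + s) = 2*s/(-176 + s))
C = 43442/139 (C = 26*(-11 + 23) - 2*37/(-176 + 37) = 26*12 - 2*37/(-139) = 312 - 2*37*(-1)/139 = 312 - 1*(-74/139) = 312 + 74/139 = 43442/139 ≈ 312.53)
C + (11 + 14)² = 43442/139 + (11 + 14)² = 43442/139 + 25² = 43442/139 + 625 = 130317/139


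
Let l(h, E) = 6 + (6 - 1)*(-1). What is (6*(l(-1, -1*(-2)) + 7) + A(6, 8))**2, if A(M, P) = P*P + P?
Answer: 14400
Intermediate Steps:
l(h, E) = 1 (l(h, E) = 6 + 5*(-1) = 6 - 5 = 1)
A(M, P) = P + P**2 (A(M, P) = P**2 + P = P + P**2)
(6*(l(-1, -1*(-2)) + 7) + A(6, 8))**2 = (6*(1 + 7) + 8*(1 + 8))**2 = (6*8 + 8*9)**2 = (48 + 72)**2 = 120**2 = 14400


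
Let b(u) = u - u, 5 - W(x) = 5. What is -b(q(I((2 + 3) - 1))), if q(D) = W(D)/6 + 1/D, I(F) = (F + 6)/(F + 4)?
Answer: 0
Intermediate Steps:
W(x) = 0 (W(x) = 5 - 1*5 = 5 - 5 = 0)
I(F) = (6 + F)/(4 + F)
q(D) = 1/D (q(D) = 0/6 + 1/D = 0*(⅙) + 1/D = 0 + 1/D = 1/D)
b(u) = 0
-b(q(I((2 + 3) - 1))) = -1*0 = 0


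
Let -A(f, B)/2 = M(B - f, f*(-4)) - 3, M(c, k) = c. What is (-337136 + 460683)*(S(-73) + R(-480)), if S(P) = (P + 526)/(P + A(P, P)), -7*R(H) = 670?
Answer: -5937792367/469 ≈ -1.2661e+7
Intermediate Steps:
R(H) = -670/7 (R(H) = -1/7*670 = -670/7)
A(f, B) = 6 - 2*B + 2*f (A(f, B) = -2*((B - f) - 3) = -2*(-3 + B - f) = 6 - 2*B + 2*f)
S(P) = (526 + P)/(6 + P) (S(P) = (P + 526)/(P + (6 - 2*P + 2*P)) = (526 + P)/(P + 6) = (526 + P)/(6 + P))
(-337136 + 460683)*(S(-73) + R(-480)) = (-337136 + 460683)*((526 - 73)/(6 - 73) - 670/7) = 123547*(453/(-67) - 670/7) = 123547*(-1/67*453 - 670/7) = 123547*(-453/67 - 670/7) = 123547*(-48061/469) = -5937792367/469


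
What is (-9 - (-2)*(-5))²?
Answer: 361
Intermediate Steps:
(-9 - (-2)*(-5))² = (-9 - 1*10)² = (-9 - 10)² = (-19)² = 361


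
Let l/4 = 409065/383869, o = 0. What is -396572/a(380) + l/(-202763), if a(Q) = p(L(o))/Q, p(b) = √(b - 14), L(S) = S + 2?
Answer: -1636260/77834430047 + 75348680*I*√3/3 ≈ -2.1022e-5 + 4.3503e+7*I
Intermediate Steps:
L(S) = 2 + S
p(b) = √(-14 + b)
l = 1636260/383869 (l = 4*(409065/383869) = 1636260/383869 ≈ 4.2626)
a(Q) = 2*I*√3/Q (a(Q) = √(-14 + (2 + 0))/Q = √(-14 + 2)/Q = √(-12)/Q = (2*I*√3)/Q = 2*I*√3/Q)
-396572/a(380) + l/(-202763) = -396572*(-190*I*√3/3) + (1636260/383869)/(-202763) = -396572*(-190*I*√3/3) + (1636260/383869)*(-1/202763) = -396572*(-190*I*√3/3) - 1636260/77834430047 = -(-75348680)*I*√3/3 - 1636260/77834430047 = 75348680*I*√3/3 - 1636260/77834430047 = -1636260/77834430047 + 75348680*I*√3/3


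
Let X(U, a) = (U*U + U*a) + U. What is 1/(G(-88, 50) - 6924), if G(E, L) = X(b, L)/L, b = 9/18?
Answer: -200/1384697 ≈ -0.00014444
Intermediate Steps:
b = ½ (b = 9*(1/18) = ½ ≈ 0.50000)
X(U, a) = U + U² + U*a (X(U, a) = (U² + U*a) + U = U + U² + U*a)
G(E, L) = (¾ + L/2)/L (G(E, L) = ((1 + ½ + L)/2)/L = ((3/2 + L)/2)/L = (¾ + L/2)/L)
1/(G(-88, 50) - 6924) = 1/((¼)*(3 + 2*50)/50 - 6924) = 1/((¼)*(1/50)*(3 + 100) - 6924) = 1/((¼)*(1/50)*103 - 6924) = 1/(103/200 - 6924) = 1/(-1384697/200) = -200/1384697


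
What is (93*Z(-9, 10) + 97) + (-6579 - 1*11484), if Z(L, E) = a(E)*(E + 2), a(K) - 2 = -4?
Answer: -20198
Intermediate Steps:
a(K) = -2 (a(K) = 2 - 4 = -2)
Z(L, E) = -4 - 2*E (Z(L, E) = -2*(E + 2) = -2*(2 + E) = -4 - 2*E)
(93*Z(-9, 10) + 97) + (-6579 - 1*11484) = (93*(-4 - 2*10) + 97) + (-6579 - 1*11484) = (93*(-4 - 20) + 97) + (-6579 - 11484) = (93*(-24) + 97) - 18063 = (-2232 + 97) - 18063 = -2135 - 18063 = -20198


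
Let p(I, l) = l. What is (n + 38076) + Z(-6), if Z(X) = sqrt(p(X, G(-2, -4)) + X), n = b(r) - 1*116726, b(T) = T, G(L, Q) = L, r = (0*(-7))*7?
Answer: -78650 + 2*I*sqrt(2) ≈ -78650.0 + 2.8284*I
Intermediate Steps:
r = 0 (r = 0*7 = 0)
n = -116726 (n = 0 - 1*116726 = 0 - 116726 = -116726)
Z(X) = sqrt(-2 + X)
(n + 38076) + Z(-6) = (-116726 + 38076) + sqrt(-2 - 6) = -78650 + sqrt(-8) = -78650 + 2*I*sqrt(2)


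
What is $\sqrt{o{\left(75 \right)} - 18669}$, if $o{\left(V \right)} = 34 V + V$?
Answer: $2 i \sqrt{4011} \approx 126.66 i$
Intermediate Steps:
$o{\left(V \right)} = 35 V$
$\sqrt{o{\left(75 \right)} - 18669} = \sqrt{35 \cdot 75 - 18669} = \sqrt{2625 - 18669} = \sqrt{-16044} = 2 i \sqrt{4011}$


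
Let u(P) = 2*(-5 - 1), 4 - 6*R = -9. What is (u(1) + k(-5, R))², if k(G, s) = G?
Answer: 289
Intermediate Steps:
R = 13/6 (R = ⅔ - ⅙*(-9) = ⅔ + 3/2 = 13/6 ≈ 2.1667)
u(P) = -12 (u(P) = 2*(-6) = -12)
(u(1) + k(-5, R))² = (-12 - 5)² = (-17)² = 289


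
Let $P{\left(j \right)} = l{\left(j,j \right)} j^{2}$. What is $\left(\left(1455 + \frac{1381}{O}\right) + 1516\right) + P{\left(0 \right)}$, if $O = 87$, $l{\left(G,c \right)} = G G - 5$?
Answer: $\frac{259858}{87} \approx 2986.9$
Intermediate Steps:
$l{\left(G,c \right)} = -5 + G^{2}$ ($l{\left(G,c \right)} = G^{2} - 5 = -5 + G^{2}$)
$P{\left(j \right)} = j^{2} \left(-5 + j^{2}\right)$ ($P{\left(j \right)} = \left(-5 + j^{2}\right) j^{2} = j^{2} \left(-5 + j^{2}\right)$)
$\left(\left(1455 + \frac{1381}{O}\right) + 1516\right) + P{\left(0 \right)} = \left(\left(1455 + \frac{1381}{87}\right) + 1516\right) + 0^{2} \left(-5 + 0^{2}\right) = \left(\left(1455 + 1381 \cdot \frac{1}{87}\right) + 1516\right) + 0 \left(-5 + 0\right) = \left(\left(1455 + \frac{1381}{87}\right) + 1516\right) + 0 \left(-5\right) = \left(\frac{127966}{87} + 1516\right) + 0 = \frac{259858}{87} + 0 = \frac{259858}{87}$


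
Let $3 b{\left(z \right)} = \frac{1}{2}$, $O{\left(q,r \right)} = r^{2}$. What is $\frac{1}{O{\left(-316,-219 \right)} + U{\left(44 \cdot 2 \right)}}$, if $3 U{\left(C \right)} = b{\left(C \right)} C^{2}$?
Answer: $\frac{9}{435521} \approx 2.0665 \cdot 10^{-5}$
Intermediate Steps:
$b{\left(z \right)} = \frac{1}{6}$ ($b{\left(z \right)} = \frac{1}{3 \cdot 2} = \frac{1}{3} \cdot \frac{1}{2} = \frac{1}{6}$)
$U{\left(C \right)} = \frac{C^{2}}{18}$ ($U{\left(C \right)} = \frac{\frac{1}{6} C^{2}}{3} = \frac{C^{2}}{18}$)
$\frac{1}{O{\left(-316,-219 \right)} + U{\left(44 \cdot 2 \right)}} = \frac{1}{\left(-219\right)^{2} + \frac{\left(44 \cdot 2\right)^{2}}{18}} = \frac{1}{47961 + \frac{88^{2}}{18}} = \frac{1}{47961 + \frac{1}{18} \cdot 7744} = \frac{1}{47961 + \frac{3872}{9}} = \frac{1}{\frac{435521}{9}} = \frac{9}{435521}$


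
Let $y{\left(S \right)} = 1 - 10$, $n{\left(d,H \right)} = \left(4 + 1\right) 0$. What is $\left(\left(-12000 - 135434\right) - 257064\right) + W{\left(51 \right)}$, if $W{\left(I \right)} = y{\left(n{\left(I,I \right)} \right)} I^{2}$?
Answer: $-427907$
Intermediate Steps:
$n{\left(d,H \right)} = 0$ ($n{\left(d,H \right)} = 5 \cdot 0 = 0$)
$y{\left(S \right)} = -9$ ($y{\left(S \right)} = 1 - 10 = -9$)
$W{\left(I \right)} = - 9 I^{2}$
$\left(\left(-12000 - 135434\right) - 257064\right) + W{\left(51 \right)} = \left(\left(-12000 - 135434\right) - 257064\right) - 9 \cdot 51^{2} = \left(-147434 - 257064\right) - 23409 = -404498 - 23409 = -427907$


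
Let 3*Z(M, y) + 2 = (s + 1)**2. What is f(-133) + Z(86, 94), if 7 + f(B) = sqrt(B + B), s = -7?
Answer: 13/3 + I*sqrt(266) ≈ 4.3333 + 16.31*I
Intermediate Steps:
f(B) = -7 + sqrt(2)*sqrt(B) (f(B) = -7 + sqrt(B + B) = -7 + sqrt(2*B) = -7 + sqrt(2)*sqrt(B))
Z(M, y) = 34/3 (Z(M, y) = -2/3 + (-7 + 1)**2/3 = -2/3 + (1/3)*(-6)**2 = -2/3 + (1/3)*36 = -2/3 + 12 = 34/3)
f(-133) + Z(86, 94) = (-7 + sqrt(2)*sqrt(-133)) + 34/3 = (-7 + sqrt(2)*(I*sqrt(133))) + 34/3 = (-7 + I*sqrt(266)) + 34/3 = 13/3 + I*sqrt(266)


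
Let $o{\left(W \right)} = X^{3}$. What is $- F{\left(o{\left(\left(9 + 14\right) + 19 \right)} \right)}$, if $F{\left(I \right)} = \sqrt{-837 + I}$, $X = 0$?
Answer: $- 3 i \sqrt{93} \approx - 28.931 i$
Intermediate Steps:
$o{\left(W \right)} = 0$ ($o{\left(W \right)} = 0^{3} = 0$)
$- F{\left(o{\left(\left(9 + 14\right) + 19 \right)} \right)} = - \sqrt{-837 + 0} = - \sqrt{-837} = - 3 i \sqrt{93}$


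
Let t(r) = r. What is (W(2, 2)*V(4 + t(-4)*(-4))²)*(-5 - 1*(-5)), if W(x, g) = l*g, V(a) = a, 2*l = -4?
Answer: 0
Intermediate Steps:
l = -2 (l = (½)*(-4) = -2)
W(x, g) = -2*g
(W(2, 2)*V(4 + t(-4)*(-4))²)*(-5 - 1*(-5)) = ((-2*2)*(4 - 4*(-4))²)*(-5 - 1*(-5)) = (-4*(4 + 16)²)*(-5 + 5) = -4*20²*0 = -4*400*0 = -1600*0 = 0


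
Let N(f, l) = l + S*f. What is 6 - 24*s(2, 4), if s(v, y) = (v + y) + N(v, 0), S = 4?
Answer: -330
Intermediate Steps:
N(f, l) = l + 4*f
s(v, y) = y + 5*v (s(v, y) = (v + y) + (0 + 4*v) = (v + y) + 4*v = y + 5*v)
6 - 24*s(2, 4) = 6 - 24*(4 + 5*2) = 6 - 24*(4 + 10) = 6 - 24*14 = 6 - 336 = -330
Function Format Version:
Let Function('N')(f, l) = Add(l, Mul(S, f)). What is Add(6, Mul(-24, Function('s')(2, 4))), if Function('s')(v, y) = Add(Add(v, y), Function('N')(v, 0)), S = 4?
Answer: -330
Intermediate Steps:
Function('N')(f, l) = Add(l, Mul(4, f))
Function('s')(v, y) = Add(y, Mul(5, v)) (Function('s')(v, y) = Add(Add(v, y), Add(0, Mul(4, v))) = Add(Add(v, y), Mul(4, v)) = Add(y, Mul(5, v)))
Add(6, Mul(-24, Function('s')(2, 4))) = Add(6, Mul(-24, Add(4, Mul(5, 2)))) = Add(6, Mul(-24, Add(4, 10))) = Add(6, Mul(-24, 14)) = Add(6, -336) = -330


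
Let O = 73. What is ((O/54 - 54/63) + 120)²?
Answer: 2074529209/142884 ≈ 14519.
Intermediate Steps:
((O/54 - 54/63) + 120)² = ((73/54 - 54/63) + 120)² = ((73*(1/54) - 54*1/63) + 120)² = ((73/54 - 6/7) + 120)² = (187/378 + 120)² = (45547/378)² = 2074529209/142884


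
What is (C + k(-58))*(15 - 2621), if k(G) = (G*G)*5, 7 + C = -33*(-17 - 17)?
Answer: -46738610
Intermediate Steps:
C = 1115 (C = -7 - 33*(-17 - 17) = -7 - 33*(-34) = -7 + 1122 = 1115)
k(G) = 5*G² (k(G) = G²*5 = 5*G²)
(C + k(-58))*(15 - 2621) = (1115 + 5*(-58)²)*(15 - 2621) = (1115 + 5*3364)*(-2606) = (1115 + 16820)*(-2606) = 17935*(-2606) = -46738610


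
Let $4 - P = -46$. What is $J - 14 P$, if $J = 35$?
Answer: $-665$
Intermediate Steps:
$P = 50$ ($P = 4 - -46 = 4 + 46 = 50$)
$J - 14 P = 35 - 700 = -665$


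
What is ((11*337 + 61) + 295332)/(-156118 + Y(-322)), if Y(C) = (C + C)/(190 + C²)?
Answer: -3883589175/2027075222 ≈ -1.9159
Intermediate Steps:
Y(C) = 2*C/(190 + C²) (Y(C) = (2*C)/(190 + C²) = 2*C/(190 + C²))
((11*337 + 61) + 295332)/(-156118 + Y(-322)) = ((11*337 + 61) + 295332)/(-156118 + 2*(-322)/(190 + (-322)²)) = ((3707 + 61) + 295332)/(-156118 + 2*(-322)/(190 + 103684)) = (3768 + 295332)/(-156118 + 2*(-322)/103874) = 299100/(-156118 + 2*(-322)*(1/103874)) = 299100/(-156118 - 322/51937) = 299100/(-8108300888/51937) = 299100*(-51937/8108300888) = -3883589175/2027075222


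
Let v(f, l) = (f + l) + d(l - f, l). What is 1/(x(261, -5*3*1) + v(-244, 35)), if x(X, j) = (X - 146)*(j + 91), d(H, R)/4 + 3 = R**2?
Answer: 1/13419 ≈ 7.4521e-5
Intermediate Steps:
d(H, R) = -12 + 4*R**2
v(f, l) = -12 + f + l + 4*l**2 (v(f, l) = (f + l) + (-12 + 4*l**2) = -12 + f + l + 4*l**2)
x(X, j) = (-146 + X)*(91 + j)
1/(x(261, -5*3*1) + v(-244, 35)) = 1/((-13286 - 146*(-5*3) + 91*261 + 261*(-5*3*1)) + (-12 - 244 + 35 + 4*35**2)) = 1/((-13286 - (-2190) + 23751 + 261*(-15*1)) + (-12 - 244 + 35 + 4*1225)) = 1/((-13286 - 146*(-15) + 23751 + 261*(-15)) + (-12 - 244 + 35 + 4900)) = 1/((-13286 + 2190 + 23751 - 3915) + 4679) = 1/(8740 + 4679) = 1/13419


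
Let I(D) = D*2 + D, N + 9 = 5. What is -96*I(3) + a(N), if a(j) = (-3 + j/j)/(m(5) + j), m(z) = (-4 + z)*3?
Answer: -862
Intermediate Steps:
N = -4 (N = -9 + 5 = -4)
I(D) = 3*D (I(D) = 2*D + D = 3*D)
m(z) = -12 + 3*z
a(j) = -2/(3 + j) (a(j) = (-3 + j/j)/((-12 + 3*5) + j) = (-3 + 1)/((-12 + 15) + j) = -2/(3 + j))
-96*I(3) + a(N) = -288*3 - 2/(3 - 4) = -96*9 - 2/(-1) = -864 - 2*(-1) = -864 + 2 = -862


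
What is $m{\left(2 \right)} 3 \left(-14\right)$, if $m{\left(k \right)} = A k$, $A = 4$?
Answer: $-336$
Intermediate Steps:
$m{\left(k \right)} = 4 k$
$m{\left(2 \right)} 3 \left(-14\right) = 4 \cdot 2 \cdot 3 \left(-14\right) = 8 \cdot 3 \left(-14\right) = 24 \left(-14\right) = -336$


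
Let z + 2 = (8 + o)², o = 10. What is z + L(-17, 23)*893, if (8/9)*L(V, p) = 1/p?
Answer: 67285/184 ≈ 365.68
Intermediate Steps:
L(V, p) = 9/(8*p)
z = 322 (z = -2 + (8 + 10)² = -2 + 18² = -2 + 324 = 322)
z + L(-17, 23)*893 = 322 + ((9/8)/23)*893 = 322 + ((9/8)*(1/23))*893 = 322 + (9/184)*893 = 322 + 8037/184 = 67285/184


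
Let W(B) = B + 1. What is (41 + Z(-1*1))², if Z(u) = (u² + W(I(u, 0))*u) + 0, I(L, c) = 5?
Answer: 1296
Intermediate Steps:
W(B) = 1 + B
Z(u) = u² + 6*u (Z(u) = (u² + (1 + 5)*u) + 0 = (u² + 6*u) + 0 = u² + 6*u)
(41 + Z(-1*1))² = (41 + (-1*1)*(6 - 1*1))² = (41 - (6 - 1))² = (41 - 1*5)² = (41 - 5)² = 36² = 1296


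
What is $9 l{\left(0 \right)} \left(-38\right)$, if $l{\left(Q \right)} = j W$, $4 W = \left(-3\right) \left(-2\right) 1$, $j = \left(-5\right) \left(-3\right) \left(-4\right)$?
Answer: $30780$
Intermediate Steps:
$j = -60$ ($j = 15 \left(-4\right) = -60$)
$W = \frac{3}{2}$ ($W = \frac{\left(-3\right) \left(-2\right) 1}{4} = \frac{6 \cdot 1}{4} = \frac{1}{4} \cdot 6 = \frac{3}{2} \approx 1.5$)
$l{\left(Q \right)} = -90$ ($l{\left(Q \right)} = \left(-60\right) \frac{3}{2} = -90$)
$9 l{\left(0 \right)} \left(-38\right) = 9 \left(-90\right) \left(-38\right) = \left(-810\right) \left(-38\right) = 30780$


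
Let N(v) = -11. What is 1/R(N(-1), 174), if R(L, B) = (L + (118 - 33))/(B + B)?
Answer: 174/37 ≈ 4.7027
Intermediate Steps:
R(L, B) = (85 + L)/(2*B) (R(L, B) = (L + 85)/((2*B)) = (85 + L)*(1/(2*B)) = (85 + L)/(2*B))
1/R(N(-1), 174) = 1/((½)*(85 - 11)/174) = 1/((½)*(1/174)*74) = 1/(37/174) = 174/37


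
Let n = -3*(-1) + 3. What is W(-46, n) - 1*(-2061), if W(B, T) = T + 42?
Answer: 2109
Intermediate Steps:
n = 6 (n = 3 + 3 = 6)
W(B, T) = 42 + T
W(-46, n) - 1*(-2061) = (42 + 6) - 1*(-2061) = 48 + 2061 = 2109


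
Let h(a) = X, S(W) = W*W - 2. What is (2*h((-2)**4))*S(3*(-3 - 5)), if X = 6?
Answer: 6888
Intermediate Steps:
S(W) = -2 + W**2 (S(W) = W**2 - 2 = -2 + W**2)
h(a) = 6
(2*h((-2)**4))*S(3*(-3 - 5)) = (2*6)*(-2 + (3*(-3 - 5))**2) = 12*(-2 + (3*(-8))**2) = 12*(-2 + (-24)**2) = 12*(-2 + 576) = 12*574 = 6888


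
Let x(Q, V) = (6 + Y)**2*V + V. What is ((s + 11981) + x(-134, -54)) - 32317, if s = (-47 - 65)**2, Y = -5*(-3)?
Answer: -31660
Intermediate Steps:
Y = 15
s = 12544 (s = (-112)**2 = 12544)
x(Q, V) = 442*V (x(Q, V) = (6 + 15)**2*V + V = 21**2*V + V = 441*V + V = 442*V)
((s + 11981) + x(-134, -54)) - 32317 = ((12544 + 11981) + 442*(-54)) - 32317 = (24525 - 23868) - 32317 = 657 - 32317 = -31660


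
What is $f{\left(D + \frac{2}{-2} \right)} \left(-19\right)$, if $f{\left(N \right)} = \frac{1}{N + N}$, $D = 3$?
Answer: $- \frac{19}{4} \approx -4.75$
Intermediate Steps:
$f{\left(N \right)} = \frac{1}{2 N}$
$f{\left(D + \frac{2}{-2} \right)} \left(-19\right) = \frac{1}{2 \left(3 + \frac{2}{-2}\right)} \left(-19\right) = \frac{1}{2 \left(3 + 2 \left(- \frac{1}{2}\right)\right)} \left(-19\right) = \frac{1}{2 \left(3 - 1\right)} \left(-19\right) = \frac{1}{2 \cdot 2} \left(-19\right) = \frac{1}{2} \cdot \frac{1}{2} \left(-19\right) = \frac{1}{4} \left(-19\right) = - \frac{19}{4}$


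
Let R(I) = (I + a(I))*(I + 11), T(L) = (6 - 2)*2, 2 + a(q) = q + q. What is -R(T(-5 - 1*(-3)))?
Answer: -418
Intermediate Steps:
a(q) = -2 + 2*q (a(q) = -2 + (q + q) = -2 + 2*q)
T(L) = 8 (T(L) = 4*2 = 8)
R(I) = (-2 + 3*I)*(11 + I) (R(I) = (I + (-2 + 2*I))*(I + 11) = (-2 + 3*I)*(11 + I))
-R(T(-5 - 1*(-3))) = -(-22 + 3*8² + 31*8) = -(-22 + 3*64 + 248) = -(-22 + 192 + 248) = -1*418 = -418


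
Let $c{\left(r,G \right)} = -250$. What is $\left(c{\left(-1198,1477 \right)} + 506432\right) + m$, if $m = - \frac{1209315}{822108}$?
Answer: $\frac{138711687447}{274036} \approx 5.0618 \cdot 10^{5}$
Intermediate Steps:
$m = - \frac{403105}{274036}$ ($m = \left(-1209315\right) \frac{1}{822108} = - \frac{403105}{274036} \approx -1.471$)
$\left(c{\left(-1198,1477 \right)} + 506432\right) + m = \left(-250 + 506432\right) - \frac{403105}{274036} = 506182 - \frac{403105}{274036} = \frac{138711687447}{274036}$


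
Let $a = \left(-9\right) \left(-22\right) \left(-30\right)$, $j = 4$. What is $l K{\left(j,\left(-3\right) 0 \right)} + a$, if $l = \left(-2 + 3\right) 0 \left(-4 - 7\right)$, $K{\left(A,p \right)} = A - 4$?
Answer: $-5940$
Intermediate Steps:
$K{\left(A,p \right)} = -4 + A$ ($K{\left(A,p \right)} = A - 4 = -4 + A$)
$a = -5940$ ($a = 198 \left(-30\right) = -5940$)
$l = 0$ ($l = 1 \cdot 0 \left(-11\right) = 0 \left(-11\right) = 0$)
$l K{\left(j,\left(-3\right) 0 \right)} + a = 0 \left(-4 + 4\right) - 5940 = 0 \cdot 0 - 5940 = 0 - 5940 = -5940$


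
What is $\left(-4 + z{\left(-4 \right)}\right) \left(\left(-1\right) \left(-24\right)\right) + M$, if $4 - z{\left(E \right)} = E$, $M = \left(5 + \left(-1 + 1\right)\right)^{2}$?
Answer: $121$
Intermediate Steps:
$M = 25$ ($M = \left(5 + 0\right)^{2} = 5^{2} = 25$)
$z{\left(E \right)} = 4 - E$
$\left(-4 + z{\left(-4 \right)}\right) \left(\left(-1\right) \left(-24\right)\right) + M = \left(-4 + \left(4 - -4\right)\right) \left(\left(-1\right) \left(-24\right)\right) + 25 = \left(-4 + \left(4 + 4\right)\right) 24 + 25 = \left(-4 + 8\right) 24 + 25 = 4 \cdot 24 + 25 = 96 + 25 = 121$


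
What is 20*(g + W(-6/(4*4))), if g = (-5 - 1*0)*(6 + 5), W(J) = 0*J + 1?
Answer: -1080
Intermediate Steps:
W(J) = 1 (W(J) = 0 + 1 = 1)
g = -55 (g = (-5 + 0)*11 = -5*11 = -55)
20*(g + W(-6/(4*4))) = 20*(-55 + 1) = 20*(-54) = -1080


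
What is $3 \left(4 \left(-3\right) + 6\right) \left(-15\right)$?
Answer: $270$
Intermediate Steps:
$3 \left(4 \left(-3\right) + 6\right) \left(-15\right) = 3 \left(-12 + 6\right) \left(-15\right) = 3 \left(-6\right) \left(-15\right) = \left(-18\right) \left(-15\right) = 270$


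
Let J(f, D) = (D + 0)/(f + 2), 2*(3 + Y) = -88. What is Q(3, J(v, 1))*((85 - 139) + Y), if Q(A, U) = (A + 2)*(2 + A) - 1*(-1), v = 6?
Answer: -2626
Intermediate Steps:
Y = -47 (Y = -3 + (1/2)*(-88) = -3 - 44 = -47)
J(f, D) = D/(2 + f)
Q(A, U) = 1 + (2 + A)**2 (Q(A, U) = (2 + A)*(2 + A) + 1 = (2 + A)**2 + 1 = 1 + (2 + A)**2)
Q(3, J(v, 1))*((85 - 139) + Y) = (1 + (2 + 3)**2)*((85 - 139) - 47) = (1 + 5**2)*(-54 - 47) = (1 + 25)*(-101) = 26*(-101) = -2626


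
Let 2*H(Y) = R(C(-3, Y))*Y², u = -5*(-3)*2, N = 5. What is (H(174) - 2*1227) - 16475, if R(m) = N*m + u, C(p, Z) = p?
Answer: 208141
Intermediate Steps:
u = 30 (u = 15*2 = 30)
R(m) = 30 + 5*m (R(m) = 5*m + 30 = 30 + 5*m)
H(Y) = 15*Y²/2 (H(Y) = ((30 + 5*(-3))*Y²)/2 = ((30 - 15)*Y²)/2 = (15*Y²)/2 = 15*Y²/2)
(H(174) - 2*1227) - 16475 = ((15/2)*174² - 2*1227) - 16475 = ((15/2)*30276 - 2454) - 16475 = (227070 - 2454) - 16475 = 224616 - 16475 = 208141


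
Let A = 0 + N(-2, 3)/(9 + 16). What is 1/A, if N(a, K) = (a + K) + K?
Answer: 25/4 ≈ 6.2500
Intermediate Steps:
N(a, K) = a + 2*K (N(a, K) = (K + a) + K = a + 2*K)
A = 4/25 (A = 0 + (-2 + 2*3)/(9 + 16) = 0 + (-2 + 6)/25 = 0 + 4*(1/25) = 0 + 4/25 = 4/25 ≈ 0.16000)
1/A = 1/(4/25) = 25/4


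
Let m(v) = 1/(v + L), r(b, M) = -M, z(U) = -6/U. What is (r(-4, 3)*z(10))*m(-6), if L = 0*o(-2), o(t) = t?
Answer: -3/10 ≈ -0.30000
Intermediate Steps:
L = 0 (L = 0*(-2) = 0)
m(v) = 1/v (m(v) = 1/(v + 0) = 1/v)
(r(-4, 3)*z(10))*m(-6) = ((-1*3)*(-6/10))/(-6) = -(-18)/10*(-⅙) = -3*(-⅗)*(-⅙) = (9/5)*(-⅙) = -3/10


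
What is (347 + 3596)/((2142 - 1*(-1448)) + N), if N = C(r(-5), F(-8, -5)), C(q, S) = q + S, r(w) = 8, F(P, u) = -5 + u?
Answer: 3943/3588 ≈ 1.0989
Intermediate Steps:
C(q, S) = S + q
N = -2 (N = (-5 - 5) + 8 = -10 + 8 = -2)
(347 + 3596)/((2142 - 1*(-1448)) + N) = (347 + 3596)/((2142 - 1*(-1448)) - 2) = 3943/((2142 + 1448) - 2) = 3943/(3590 - 2) = 3943/3588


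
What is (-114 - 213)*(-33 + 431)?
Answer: -130146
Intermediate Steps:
(-114 - 213)*(-33 + 431) = -327*398 = -130146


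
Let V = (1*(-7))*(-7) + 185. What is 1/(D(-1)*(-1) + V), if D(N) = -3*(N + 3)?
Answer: 1/240 ≈ 0.0041667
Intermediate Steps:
D(N) = -9 - 3*N (D(N) = -3*(3 + N) = -9 - 3*N)
V = 234 (V = -7*(-7) + 185 = 49 + 185 = 234)
1/(D(-1)*(-1) + V) = 1/((-9 - 3*(-1))*(-1) + 234) = 1/((-9 + 3)*(-1) + 234) = 1/(-6*(-1) + 234) = 1/(6 + 234) = 1/240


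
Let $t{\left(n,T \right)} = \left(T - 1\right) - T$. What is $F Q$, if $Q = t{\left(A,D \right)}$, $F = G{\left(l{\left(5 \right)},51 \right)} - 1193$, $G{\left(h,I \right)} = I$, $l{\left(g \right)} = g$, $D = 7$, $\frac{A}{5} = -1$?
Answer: $1142$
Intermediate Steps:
$A = -5$ ($A = 5 \left(-1\right) = -5$)
$F = -1142$ ($F = 51 - 1193 = -1142$)
$t{\left(n,T \right)} = -1$ ($t{\left(n,T \right)} = \left(-1 + T\right) - T = -1$)
$Q = -1$
$F Q = \left(-1142\right) \left(-1\right) = 1142$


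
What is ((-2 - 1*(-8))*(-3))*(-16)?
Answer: 288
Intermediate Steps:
((-2 - 1*(-8))*(-3))*(-16) = ((-2 + 8)*(-3))*(-16) = (6*(-3))*(-16) = -18*(-16) = 288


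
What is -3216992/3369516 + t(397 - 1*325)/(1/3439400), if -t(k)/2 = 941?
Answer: -5452677822757448/842379 ≈ -6.4729e+9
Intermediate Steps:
t(k) = -1882 (t(k) = -2*941 = -1882)
-3216992/3369516 + t(397 - 1*325)/(1/3439400) = -3216992/3369516 - 1882/(1/3439400) = -3216992*1/3369516 - 1882/1/3439400 = -804248/842379 - 1882*3439400 = -804248/842379 - 6472950800 = -5452677822757448/842379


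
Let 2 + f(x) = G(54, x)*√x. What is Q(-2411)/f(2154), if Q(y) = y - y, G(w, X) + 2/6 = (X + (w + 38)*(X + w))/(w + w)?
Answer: 0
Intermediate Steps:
G(w, X) = -⅓ + (X + (38 + w)*(X + w))/(2*w) (G(w, X) = -⅓ + (X + (w + 38)*(X + w))/(w + w) = -⅓ + (X + (38 + w)*(X + w))/((2*w)) = -⅓ + (X + (38 + w)*(X + w))*(1/(2*w)) = -⅓ + (X + (38 + w)*(X + w))/(2*w))
Q(y) = 0
f(x) = -2 + √x*(137/3 + 31*x/36) (f(x) = -2 + ((⅙)*(117*x + 54*(112 + 3*x + 3*54))/54)*√x = -2 + ((⅙)*(1/54)*(117*x + 54*(112 + 3*x + 162)))*√x = -2 + ((⅙)*(1/54)*(117*x + 54*(274 + 3*x)))*√x = -2 + ((⅙)*(1/54)*(117*x + (14796 + 162*x)))*√x = -2 + ((⅙)*(1/54)*(14796 + 279*x))*√x = -2 + (137/3 + 31*x/36)*√x = -2 + √x*(137/3 + 31*x/36))
Q(-2411)/f(2154) = 0/(-2 + √2154*(1644 + 31*2154)/36) = 0/(-2 + √2154*(1644 + 66774)/36) = 0/(-2 + (1/36)*√2154*68418) = 0/(-2 + 3801*√2154/2) = 0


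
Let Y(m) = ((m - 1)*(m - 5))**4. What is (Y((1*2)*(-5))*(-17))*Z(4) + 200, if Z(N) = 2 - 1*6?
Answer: 50401642700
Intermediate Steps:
Z(N) = -4 (Z(N) = 2 - 6 = -4)
Y(m) = (-1 + m)**4*(-5 + m)**4 (Y(m) = ((-1 + m)*(-5 + m))**4 = (-1 + m)**4*(-5 + m)**4)
(Y((1*2)*(-5))*(-17))*Z(4) + 200 = (((-1 + (1*2)*(-5))**4*(-5 + (1*2)*(-5))**4)*(-17))*(-4) + 200 = (((-1 + 2*(-5))**4*(-5 + 2*(-5))**4)*(-17))*(-4) + 200 = (((-1 - 10)**4*(-5 - 10)**4)*(-17))*(-4) + 200 = (((-11)**4*(-15)**4)*(-17))*(-4) + 200 = ((14641*50625)*(-17))*(-4) + 200 = (741200625*(-17))*(-4) + 200 = -12600410625*(-4) + 200 = 50401642500 + 200 = 50401642700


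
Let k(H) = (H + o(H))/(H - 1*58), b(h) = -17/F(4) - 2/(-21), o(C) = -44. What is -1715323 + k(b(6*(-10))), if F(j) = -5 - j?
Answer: -6053372220/3529 ≈ -1.7153e+6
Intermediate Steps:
b(h) = 125/63 (b(h) = -17/(-5 - 1*4) - 2/(-21) = -17/(-5 - 4) - 2*(-1/21) = -17/(-9) + 2/21 = -17*(-⅑) + 2/21 = 17/9 + 2/21 = 125/63)
k(H) = (-44 + H)/(-58 + H) (k(H) = (H - 44)/(H - 1*58) = (-44 + H)/(H - 58) = (-44 + H)/(-58 + H))
-1715323 + k(b(6*(-10))) = -1715323 + (-44 + 125/63)/(-58 + 125/63) = -1715323 - 2647/63/(-3529/63) = -1715323 - 63/3529*(-2647/63) = -1715323 + 2647/3529 = -6053372220/3529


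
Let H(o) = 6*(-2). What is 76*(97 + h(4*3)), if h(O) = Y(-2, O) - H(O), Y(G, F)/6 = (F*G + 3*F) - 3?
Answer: 12388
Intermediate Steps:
Y(G, F) = -18 + 18*F + 6*F*G (Y(G, F) = 6*((F*G + 3*F) - 3) = 6*((3*F + F*G) - 3) = 6*(-3 + 3*F + F*G) = -18 + 18*F + 6*F*G)
H(o) = -12
h(O) = -6 + 6*O (h(O) = (-18 + 18*O + 6*O*(-2)) - 1*(-12) = (-18 + 18*O - 12*O) + 12 = (-18 + 6*O) + 12 = -6 + 6*O)
76*(97 + h(4*3)) = 76*(97 + (-6 + 6*(4*3))) = 76*(97 + (-6 + 6*12)) = 76*(97 + (-6 + 72)) = 76*(97 + 66) = 76*163 = 12388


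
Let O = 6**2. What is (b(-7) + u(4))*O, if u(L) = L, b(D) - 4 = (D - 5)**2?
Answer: 5472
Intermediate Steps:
b(D) = 4 + (-5 + D)**2 (b(D) = 4 + (D - 5)**2 = 4 + (-5 + D)**2)
O = 36
(b(-7) + u(4))*O = ((4 + (-5 - 7)**2) + 4)*36 = ((4 + (-12)**2) + 4)*36 = ((4 + 144) + 4)*36 = (148 + 4)*36 = 152*36 = 5472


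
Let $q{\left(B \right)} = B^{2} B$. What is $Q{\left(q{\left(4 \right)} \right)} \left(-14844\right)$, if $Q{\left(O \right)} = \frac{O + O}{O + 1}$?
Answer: $- \frac{1900032}{65} \approx -29231.0$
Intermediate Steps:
$q{\left(B \right)} = B^{3}$
$Q{\left(O \right)} = \frac{2 O}{1 + O}$
$Q{\left(q{\left(4 \right)} \right)} \left(-14844\right) = \frac{2 \cdot 4^{3}}{1 + 4^{3}} \left(-14844\right) = 2 \cdot 64 \frac{1}{1 + 64} \left(-14844\right) = 2 \cdot 64 \cdot \frac{1}{65} \left(-14844\right) = \frac{128}{65} \left(-14844\right) = - \frac{1900032}{65}$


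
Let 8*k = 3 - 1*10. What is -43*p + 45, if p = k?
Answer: 661/8 ≈ 82.625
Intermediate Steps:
k = -7/8 (k = (3 - 1*10)/8 = (3 - 10)/8 = (⅛)*(-7) = -7/8 ≈ -0.87500)
p = -7/8 ≈ -0.87500
-43*p + 45 = -43*(-7/8) + 45 = 301/8 + 45 = 661/8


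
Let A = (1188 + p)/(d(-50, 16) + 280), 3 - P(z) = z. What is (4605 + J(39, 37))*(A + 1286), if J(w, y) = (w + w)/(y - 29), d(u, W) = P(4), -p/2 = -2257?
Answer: 186895324/31 ≈ 6.0289e+6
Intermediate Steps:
p = 4514 (p = -2*(-2257) = 4514)
P(z) = 3 - z
d(u, W) = -1 (d(u, W) = 3 - 1*4 = 3 - 4 = -1)
J(w, y) = 2*w/(-29 + y) (J(w, y) = (2*w)/(-29 + y) = 2*w/(-29 + y))
A = 5702/279 (A = (1188 + 4514)/(-1 + 280) = 5702/279 ≈ 20.437)
(4605 + J(39, 37))*(A + 1286) = (4605 + 2*39/(-29 + 37))*(5702/279 + 1286) = (4605 + 2*39/8)*(364496/279) = (4605 + 2*39*(1/8))*(364496/279) = (4605 + 39/4)*(364496/279) = (18459/4)*(364496/279) = 186895324/31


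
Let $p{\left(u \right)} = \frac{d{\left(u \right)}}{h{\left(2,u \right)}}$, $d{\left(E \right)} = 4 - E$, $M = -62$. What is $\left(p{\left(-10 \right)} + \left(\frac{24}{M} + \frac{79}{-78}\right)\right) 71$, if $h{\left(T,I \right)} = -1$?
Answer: $- \frac{2643827}{2418} \approx -1093.4$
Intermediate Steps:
$p{\left(u \right)} = -4 + u$ ($p{\left(u \right)} = \frac{4 - u}{-1} = \left(4 - u\right) \left(-1\right) = -4 + u$)
$\left(p{\left(-10 \right)} + \left(\frac{24}{M} + \frac{79}{-78}\right)\right) 71 = \left(\left(-4 - 10\right) + \left(\frac{24}{-62} + \frac{79}{-78}\right)\right) 71 = \left(-14 + \left(24 \left(- \frac{1}{62}\right) + 79 \left(- \frac{1}{78}\right)\right)\right) 71 = \left(-14 - \frac{3385}{2418}\right) 71 = \left(- \frac{37237}{2418}\right) 71 = - \frac{2643827}{2418}$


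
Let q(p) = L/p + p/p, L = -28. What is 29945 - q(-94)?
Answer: 1407354/47 ≈ 29944.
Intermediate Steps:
q(p) = 1 - 28/p (q(p) = -28/p + p/p = -28/p + 1 = 1 - 28/p)
29945 - q(-94) = 29945 - (-28 - 94)/(-94) = 29945 - (-1)*(-122)/94 = 29945 - 1*61/47 = 29945 - 61/47 = 1407354/47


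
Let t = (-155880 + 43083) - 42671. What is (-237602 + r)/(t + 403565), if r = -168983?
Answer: -406585/248097 ≈ -1.6388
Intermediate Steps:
t = -155468 (t = -112797 - 42671 = -155468)
(-237602 + r)/(t + 403565) = (-237602 - 168983)/(-155468 + 403565) = -406585/248097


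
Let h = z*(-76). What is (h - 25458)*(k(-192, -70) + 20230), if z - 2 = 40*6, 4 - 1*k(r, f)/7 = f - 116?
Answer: -945406000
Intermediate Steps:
k(r, f) = 840 - 7*f (k(r, f) = 28 - 7*(f - 116) = 28 - 7*(-116 + f) = 28 + (812 - 7*f) = 840 - 7*f)
z = 242 (z = 2 + 40*6 = 2 + 240 = 242)
h = -18392 (h = 242*(-76) = -18392)
(h - 25458)*(k(-192, -70) + 20230) = (-18392 - 25458)*((840 - 7*(-70)) + 20230) = -43850*((840 + 490) + 20230) = -43850*(1330 + 20230) = -43850*21560 = -945406000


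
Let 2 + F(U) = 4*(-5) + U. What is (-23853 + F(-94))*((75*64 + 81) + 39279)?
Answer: -1058471040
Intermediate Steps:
F(U) = -22 + U (F(U) = -2 + (4*(-5) + U) = -2 + (-20 + U) = -22 + U)
(-23853 + F(-94))*((75*64 + 81) + 39279) = (-23853 + (-22 - 94))*((75*64 + 81) + 39279) = (-23853 - 116)*((4800 + 81) + 39279) = -23969*(4881 + 39279) = -23969*44160 = -1058471040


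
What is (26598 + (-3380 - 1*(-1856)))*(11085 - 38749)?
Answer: -693647136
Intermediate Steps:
(26598 + (-3380 - 1*(-1856)))*(11085 - 38749) = (26598 + (-3380 + 1856))*(-27664) = (26598 - 1524)*(-27664) = 25074*(-27664) = -693647136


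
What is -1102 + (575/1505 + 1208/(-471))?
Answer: -156541085/141771 ≈ -1104.2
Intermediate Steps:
-1102 + (575/1505 + 1208/(-471)) = -1102 + (575*(1/1505) + 1208*(-1/471)) = -1102 + (115/301 - 1208/471) = -1102 - 309443/141771 = -156541085/141771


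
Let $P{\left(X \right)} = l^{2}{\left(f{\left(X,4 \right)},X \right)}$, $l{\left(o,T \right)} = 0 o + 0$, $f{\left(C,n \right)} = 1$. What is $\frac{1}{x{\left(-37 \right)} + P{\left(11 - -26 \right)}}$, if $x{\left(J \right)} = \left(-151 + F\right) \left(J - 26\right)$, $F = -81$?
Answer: $\frac{1}{14616} \approx 6.8418 \cdot 10^{-5}$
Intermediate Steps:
$l{\left(o,T \right)} = 0$ ($l{\left(o,T \right)} = 0 + 0 = 0$)
$x{\left(J \right)} = 6032 - 232 J$ ($x{\left(J \right)} = \left(-151 - 81\right) \left(J - 26\right) = - 232 \left(-26 + J\right) = 6032 - 232 J$)
$P{\left(X \right)} = 0$ ($P{\left(X \right)} = 0^{2} = 0$)
$\frac{1}{x{\left(-37 \right)} + P{\left(11 - -26 \right)}} = \frac{1}{\left(6032 - -8584\right) + 0} = \frac{1}{\left(6032 + 8584\right) + 0} = \frac{1}{14616 + 0} = \frac{1}{14616}$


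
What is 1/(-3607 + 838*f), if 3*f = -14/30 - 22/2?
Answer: -45/306451 ≈ -0.00014684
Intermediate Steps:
f = -172/45 (f = (-14/30 - 22/2)/3 = (-14*1/30 - 22*½)/3 = (-7/15 - 11)/3 = (⅓)*(-172/15) = -172/45 ≈ -3.8222)
1/(-3607 + 838*f) = 1/(-3607 + 838*(-172/45)) = 1/(-3607 - 144136/45) = 1/(-306451/45) = -45/306451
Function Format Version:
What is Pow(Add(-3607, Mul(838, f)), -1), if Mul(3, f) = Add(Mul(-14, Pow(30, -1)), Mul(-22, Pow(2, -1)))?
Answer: Rational(-45, 306451) ≈ -0.00014684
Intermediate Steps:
f = Rational(-172, 45) (f = Mul(Rational(1, 3), Add(Mul(-14, Pow(30, -1)), Mul(-22, Pow(2, -1)))) = Mul(Rational(1, 3), Add(Mul(-14, Rational(1, 30)), Mul(-22, Rational(1, 2)))) = Mul(Rational(1, 3), Add(Rational(-7, 15), -11)) = Mul(Rational(1, 3), Rational(-172, 15)) = Rational(-172, 45) ≈ -3.8222)
Pow(Add(-3607, Mul(838, f)), -1) = Pow(Add(-3607, Mul(838, Rational(-172, 45))), -1) = Pow(Add(-3607, Rational(-144136, 45)), -1) = Pow(Rational(-306451, 45), -1) = Rational(-45, 306451)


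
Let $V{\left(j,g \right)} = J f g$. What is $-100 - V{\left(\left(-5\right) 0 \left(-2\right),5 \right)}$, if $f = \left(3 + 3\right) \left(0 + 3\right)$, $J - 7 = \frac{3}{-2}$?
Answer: $-595$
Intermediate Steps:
$J = \frac{11}{2}$ ($J = 7 + \frac{3}{-2} = 7 + 3 \left(- \frac{1}{2}\right) = 7 - \frac{3}{2} = \frac{11}{2} \approx 5.5$)
$f = 18$ ($f = 6 \cdot 3 = 18$)
$V{\left(j,g \right)} = 99 g$ ($V{\left(j,g \right)} = \frac{11}{2} \cdot 18 g = 99 g$)
$-100 - V{\left(\left(-5\right) 0 \left(-2\right),5 \right)} = -100 - 99 \cdot 5 = -100 - 495 = -595$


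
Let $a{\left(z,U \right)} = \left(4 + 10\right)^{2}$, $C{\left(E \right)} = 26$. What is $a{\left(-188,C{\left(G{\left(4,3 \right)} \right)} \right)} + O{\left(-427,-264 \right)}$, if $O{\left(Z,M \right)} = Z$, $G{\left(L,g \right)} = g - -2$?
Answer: $-231$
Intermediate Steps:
$G{\left(L,g \right)} = 2 + g$ ($G{\left(L,g \right)} = g + 2 = 2 + g$)
$a{\left(z,U \right)} = 196$ ($a{\left(z,U \right)} = 14^{2} = 196$)
$a{\left(-188,C{\left(G{\left(4,3 \right)} \right)} \right)} + O{\left(-427,-264 \right)} = 196 - 427 = -231$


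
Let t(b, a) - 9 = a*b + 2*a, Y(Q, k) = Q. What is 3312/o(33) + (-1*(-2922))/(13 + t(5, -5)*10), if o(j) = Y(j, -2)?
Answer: 240546/2717 ≈ 88.534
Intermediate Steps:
o(j) = j
t(b, a) = 9 + 2*a + a*b (t(b, a) = 9 + (a*b + 2*a) = 9 + (2*a + a*b) = 9 + 2*a + a*b)
3312/o(33) + (-1*(-2922))/(13 + t(5, -5)*10) = 3312/33 + (-1*(-2922))/(13 + (9 + 2*(-5) - 5*5)*10) = 3312*(1/33) + 2922/(13 + (9 - 10 - 25)*10) = 1104/11 + 2922/(13 - 26*10) = 1104/11 + 2922/(13 - 260) = 1104/11 + 2922/(-247) = 1104/11 + 2922*(-1/247) = 1104/11 - 2922/247 = 240546/2717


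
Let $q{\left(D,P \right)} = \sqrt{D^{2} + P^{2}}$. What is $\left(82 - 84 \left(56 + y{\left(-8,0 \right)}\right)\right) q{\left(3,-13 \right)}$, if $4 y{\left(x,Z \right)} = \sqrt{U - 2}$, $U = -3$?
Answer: $\sqrt{178} \left(-4622 - 21 i \sqrt{5}\right) \approx -61665.0 - 626.49 i$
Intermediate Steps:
$y{\left(x,Z \right)} = \frac{i \sqrt{5}}{4}$ ($y{\left(x,Z \right)} = \frac{\sqrt{-3 - 2}}{4} = \frac{\sqrt{-5}}{4} = \frac{i \sqrt{5}}{4}$)
$\left(82 - 84 \left(56 + y{\left(-8,0 \right)}\right)\right) q{\left(3,-13 \right)} = \left(82 - 84 \left(56 + \frac{i \sqrt{5}}{4}\right)\right) \sqrt{3^{2} + \left(-13\right)^{2}} = \left(82 - \left(4704 + 21 i \sqrt{5}\right)\right) \sqrt{9 + 169} = \left(82 - \left(4704 + 21 i \sqrt{5}\right)\right) \sqrt{178} = \left(-4622 - 21 i \sqrt{5}\right) \sqrt{178} = \sqrt{178} \left(-4622 - 21 i \sqrt{5}\right)$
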